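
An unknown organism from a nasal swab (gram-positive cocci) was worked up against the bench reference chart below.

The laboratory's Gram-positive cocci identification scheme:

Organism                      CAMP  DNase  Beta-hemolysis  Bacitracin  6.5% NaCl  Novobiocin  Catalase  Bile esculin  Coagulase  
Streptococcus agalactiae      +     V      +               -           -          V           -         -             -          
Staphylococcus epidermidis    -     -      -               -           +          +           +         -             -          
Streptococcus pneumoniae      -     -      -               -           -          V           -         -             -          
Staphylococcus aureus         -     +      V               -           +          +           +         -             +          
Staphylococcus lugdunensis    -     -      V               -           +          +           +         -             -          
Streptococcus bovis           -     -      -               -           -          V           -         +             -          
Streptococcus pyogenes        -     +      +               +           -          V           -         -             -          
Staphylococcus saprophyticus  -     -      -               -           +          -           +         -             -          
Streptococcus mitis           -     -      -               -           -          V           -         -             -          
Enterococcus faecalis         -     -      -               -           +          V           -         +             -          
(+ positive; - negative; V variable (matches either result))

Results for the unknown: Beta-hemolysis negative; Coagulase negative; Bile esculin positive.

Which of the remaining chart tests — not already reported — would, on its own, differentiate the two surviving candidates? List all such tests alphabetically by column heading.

Bile esculin +: excludes 8 organisms — 2 left.
Coagulase -: all 2 remaining candidates are consistent.
Beta-hemolysis -: all 2 remaining candidates are consistent.
Two candidates remain: Enterococcus faecalis and Streptococcus bovis.
  CAMP: - vs - — same for both, does not separate.
  DNase: - vs - — same for both, does not separate.
  Bacitracin: - vs - — same for both, does not separate.
  6.5% NaCl: Enterococcus faecalis +, Streptococcus bovis - — discriminates.
  Novobiocin: V vs V — variable for at least one, does not separate.
  Catalase: - vs - — same for both, does not separate.

6.5% NaCl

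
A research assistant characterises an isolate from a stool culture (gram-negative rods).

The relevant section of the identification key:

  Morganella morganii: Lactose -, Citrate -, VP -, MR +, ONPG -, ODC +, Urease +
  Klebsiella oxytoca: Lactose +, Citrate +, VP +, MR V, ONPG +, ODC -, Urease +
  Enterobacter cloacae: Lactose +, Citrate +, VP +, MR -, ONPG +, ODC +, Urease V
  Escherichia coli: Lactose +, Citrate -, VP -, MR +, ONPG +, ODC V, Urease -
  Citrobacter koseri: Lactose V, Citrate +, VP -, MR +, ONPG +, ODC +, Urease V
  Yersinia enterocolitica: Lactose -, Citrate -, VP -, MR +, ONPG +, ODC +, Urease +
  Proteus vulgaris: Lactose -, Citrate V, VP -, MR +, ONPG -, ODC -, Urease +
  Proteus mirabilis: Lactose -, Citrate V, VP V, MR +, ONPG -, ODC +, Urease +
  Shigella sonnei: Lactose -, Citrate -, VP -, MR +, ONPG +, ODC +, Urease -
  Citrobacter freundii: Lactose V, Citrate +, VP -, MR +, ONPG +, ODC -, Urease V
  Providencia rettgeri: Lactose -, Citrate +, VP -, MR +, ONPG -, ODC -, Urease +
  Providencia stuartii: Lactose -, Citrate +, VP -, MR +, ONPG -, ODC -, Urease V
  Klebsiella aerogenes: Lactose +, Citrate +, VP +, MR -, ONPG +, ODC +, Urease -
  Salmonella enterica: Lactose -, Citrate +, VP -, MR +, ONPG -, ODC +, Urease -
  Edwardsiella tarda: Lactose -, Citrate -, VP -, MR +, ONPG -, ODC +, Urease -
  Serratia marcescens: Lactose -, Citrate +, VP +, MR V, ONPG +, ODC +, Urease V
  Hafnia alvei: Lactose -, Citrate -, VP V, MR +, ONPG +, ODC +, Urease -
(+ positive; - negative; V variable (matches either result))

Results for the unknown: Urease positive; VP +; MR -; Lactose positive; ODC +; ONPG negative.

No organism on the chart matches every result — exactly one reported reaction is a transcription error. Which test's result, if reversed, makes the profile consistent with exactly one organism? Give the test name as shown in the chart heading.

ONPG

As reported, no row in the chart matches all 6 reactions.
Reversing MR → still no organism matches.
Reversing ODC → still no organism matches.
Reversing Urease → still no organism matches.
Reversing VP → still no organism matches.
Reversing ONPG (to +) → unique match: Enterobacter cloacae.
Reversing Lactose → still no organism matches.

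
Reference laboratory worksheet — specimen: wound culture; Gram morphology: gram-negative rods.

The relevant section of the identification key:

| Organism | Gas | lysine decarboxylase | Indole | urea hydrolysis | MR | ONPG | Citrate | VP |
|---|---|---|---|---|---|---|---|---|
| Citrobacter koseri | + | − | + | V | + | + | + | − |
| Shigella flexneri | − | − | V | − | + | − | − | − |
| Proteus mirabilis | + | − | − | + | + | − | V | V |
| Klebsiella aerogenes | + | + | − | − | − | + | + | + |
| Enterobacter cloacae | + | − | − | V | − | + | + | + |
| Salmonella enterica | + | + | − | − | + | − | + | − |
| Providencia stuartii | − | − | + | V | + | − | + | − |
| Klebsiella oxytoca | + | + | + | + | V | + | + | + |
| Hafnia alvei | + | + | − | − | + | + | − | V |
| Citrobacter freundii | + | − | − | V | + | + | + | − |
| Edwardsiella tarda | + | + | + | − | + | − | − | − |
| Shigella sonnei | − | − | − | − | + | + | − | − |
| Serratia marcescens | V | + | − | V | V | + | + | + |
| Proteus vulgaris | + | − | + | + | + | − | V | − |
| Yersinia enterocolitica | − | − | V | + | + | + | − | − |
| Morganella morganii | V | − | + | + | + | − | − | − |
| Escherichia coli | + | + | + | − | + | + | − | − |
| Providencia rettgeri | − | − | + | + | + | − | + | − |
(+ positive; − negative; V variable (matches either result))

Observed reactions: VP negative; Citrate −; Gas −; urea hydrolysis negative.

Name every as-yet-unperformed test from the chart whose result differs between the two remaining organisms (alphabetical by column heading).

Citrate −: excludes 9 organisms — 9 left.
VP −: all 9 remaining candidates are consistent.
Gas −: excludes 5 organisms — 4 left.
urea hydrolysis −: excludes Yersinia enterocolitica, Morganella morganii — 2 left.
Two candidates remain: Shigella flexneri and Shigella sonnei.
  lysine decarboxylase: − vs − — same for both, does not separate.
  Indole: V vs − — variable for at least one, does not separate.
  MR: + vs + — same for both, does not separate.
  ONPG: Shigella flexneri −, Shigella sonnei + — discriminates.

ONPG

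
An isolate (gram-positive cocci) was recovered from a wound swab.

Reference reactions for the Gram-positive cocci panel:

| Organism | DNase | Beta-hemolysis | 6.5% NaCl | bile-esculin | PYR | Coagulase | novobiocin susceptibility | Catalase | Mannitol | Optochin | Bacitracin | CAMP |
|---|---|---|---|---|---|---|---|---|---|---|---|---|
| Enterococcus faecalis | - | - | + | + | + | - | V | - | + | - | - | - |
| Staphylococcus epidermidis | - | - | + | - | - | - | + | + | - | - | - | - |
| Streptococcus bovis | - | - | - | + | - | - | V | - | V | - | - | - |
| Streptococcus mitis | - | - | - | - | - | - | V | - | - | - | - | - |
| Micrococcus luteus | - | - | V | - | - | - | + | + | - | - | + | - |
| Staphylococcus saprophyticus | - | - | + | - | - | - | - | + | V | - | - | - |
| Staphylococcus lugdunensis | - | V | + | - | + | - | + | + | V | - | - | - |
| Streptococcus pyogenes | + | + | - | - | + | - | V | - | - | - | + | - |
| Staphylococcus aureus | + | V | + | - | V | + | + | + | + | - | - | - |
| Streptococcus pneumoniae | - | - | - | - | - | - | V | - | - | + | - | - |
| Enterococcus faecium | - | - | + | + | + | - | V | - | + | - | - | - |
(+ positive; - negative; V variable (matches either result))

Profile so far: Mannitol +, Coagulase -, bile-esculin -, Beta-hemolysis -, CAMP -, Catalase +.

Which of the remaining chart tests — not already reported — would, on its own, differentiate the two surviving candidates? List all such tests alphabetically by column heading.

novobiocin susceptibility, PYR

CAMP -: all 11 remaining candidates are consistent.
bile-esculin -: excludes Enterococcus faecalis, Streptococcus bovis, Enterococcus faecium — 8 left.
Coagulase -: excludes Staphylococcus aureus — 7 left.
Catalase +: excludes Streptococcus mitis, Streptococcus pyogenes, Streptococcus pneumoniae — 4 left.
Beta-hemolysis -: all 4 remaining candidates are consistent.
Mannitol +: excludes Staphylococcus epidermidis, Micrococcus luteus — 2 left.
Two candidates remain: Staphylococcus lugdunensis and Staphylococcus saprophyticus.
  DNase: - vs - — same for both, does not separate.
  6.5% NaCl: + vs + — same for both, does not separate.
  PYR: Staphylococcus lugdunensis +, Staphylococcus saprophyticus - — discriminates.
  novobiocin susceptibility: Staphylococcus lugdunensis +, Staphylococcus saprophyticus - — discriminates.
  Optochin: - vs - — same for both, does not separate.
  Bacitracin: - vs - — same for both, does not separate.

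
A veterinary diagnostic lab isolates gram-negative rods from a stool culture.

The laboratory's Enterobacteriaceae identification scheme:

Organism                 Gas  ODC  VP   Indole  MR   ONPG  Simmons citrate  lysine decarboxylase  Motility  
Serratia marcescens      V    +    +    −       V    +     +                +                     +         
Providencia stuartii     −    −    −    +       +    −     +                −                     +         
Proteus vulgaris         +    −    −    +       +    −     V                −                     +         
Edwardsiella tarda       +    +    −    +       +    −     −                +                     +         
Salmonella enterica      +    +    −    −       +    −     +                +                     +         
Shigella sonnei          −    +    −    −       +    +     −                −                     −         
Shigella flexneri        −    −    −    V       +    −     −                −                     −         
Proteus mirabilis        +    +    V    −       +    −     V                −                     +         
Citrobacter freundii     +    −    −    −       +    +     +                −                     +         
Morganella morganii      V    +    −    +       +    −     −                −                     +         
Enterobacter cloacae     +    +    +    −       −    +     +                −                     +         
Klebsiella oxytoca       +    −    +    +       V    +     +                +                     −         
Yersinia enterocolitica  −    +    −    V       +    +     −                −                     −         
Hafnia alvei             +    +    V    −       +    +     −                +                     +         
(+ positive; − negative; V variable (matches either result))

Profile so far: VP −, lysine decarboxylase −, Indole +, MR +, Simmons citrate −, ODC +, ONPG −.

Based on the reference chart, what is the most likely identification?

Morganella morganii

lysine decarboxylase −: excludes 5 organisms — 9 left.
ODC +: excludes Providencia stuartii, Proteus vulgaris, Shigella flexneri, Citrobacter freundii — 5 left.
ONPG −: excludes Shigella sonnei, Enterobacter cloacae, Yersinia enterocolitica — 2 left.
Simmons citrate −: all 2 remaining candidates are consistent.
MR +: all 2 remaining candidates are consistent.
Indole +: excludes Proteus mirabilis — 1 left.
VP −: the one remaining candidate is consistent.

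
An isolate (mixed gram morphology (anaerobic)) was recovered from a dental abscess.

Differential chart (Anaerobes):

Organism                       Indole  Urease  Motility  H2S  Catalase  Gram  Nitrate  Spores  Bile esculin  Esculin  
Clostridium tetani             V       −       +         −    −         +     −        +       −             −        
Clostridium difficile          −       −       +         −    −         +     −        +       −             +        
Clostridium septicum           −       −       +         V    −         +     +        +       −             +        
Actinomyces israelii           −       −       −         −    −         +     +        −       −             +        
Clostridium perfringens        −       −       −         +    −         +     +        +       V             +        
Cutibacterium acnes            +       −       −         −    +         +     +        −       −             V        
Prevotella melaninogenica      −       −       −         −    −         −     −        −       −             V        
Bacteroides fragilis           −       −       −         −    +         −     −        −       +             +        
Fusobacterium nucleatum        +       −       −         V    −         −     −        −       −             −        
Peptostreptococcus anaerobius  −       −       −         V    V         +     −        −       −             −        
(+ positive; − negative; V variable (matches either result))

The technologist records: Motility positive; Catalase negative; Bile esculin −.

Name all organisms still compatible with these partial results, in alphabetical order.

Clostridium difficile, Clostridium septicum, Clostridium tetani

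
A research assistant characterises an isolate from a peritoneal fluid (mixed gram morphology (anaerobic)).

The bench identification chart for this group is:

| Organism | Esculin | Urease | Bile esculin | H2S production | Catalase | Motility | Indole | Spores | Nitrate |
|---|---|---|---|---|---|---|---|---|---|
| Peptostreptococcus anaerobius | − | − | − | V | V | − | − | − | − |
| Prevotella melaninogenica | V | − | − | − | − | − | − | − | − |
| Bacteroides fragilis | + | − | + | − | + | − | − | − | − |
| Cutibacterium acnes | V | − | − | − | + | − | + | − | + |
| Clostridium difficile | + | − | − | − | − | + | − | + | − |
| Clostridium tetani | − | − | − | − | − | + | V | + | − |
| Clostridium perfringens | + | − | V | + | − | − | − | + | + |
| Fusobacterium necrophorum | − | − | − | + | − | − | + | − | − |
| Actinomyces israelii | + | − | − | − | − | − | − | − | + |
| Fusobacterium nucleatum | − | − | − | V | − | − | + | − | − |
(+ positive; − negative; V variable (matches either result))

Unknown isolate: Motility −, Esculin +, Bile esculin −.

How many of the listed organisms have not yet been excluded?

4

Motility −: excludes Clostridium difficile, Clostridium tetani — 8 left.
Esculin +: excludes Peptostreptococcus anaerobius, Fusobacterium necrophorum, Fusobacterium nucleatum — 5 left.
Bile esculin −: excludes Bacteroides fragilis — 4 left.
Still consistent: Actinomyces israelii, Clostridium perfringens, Cutibacterium acnes, Prevotella melaninogenica.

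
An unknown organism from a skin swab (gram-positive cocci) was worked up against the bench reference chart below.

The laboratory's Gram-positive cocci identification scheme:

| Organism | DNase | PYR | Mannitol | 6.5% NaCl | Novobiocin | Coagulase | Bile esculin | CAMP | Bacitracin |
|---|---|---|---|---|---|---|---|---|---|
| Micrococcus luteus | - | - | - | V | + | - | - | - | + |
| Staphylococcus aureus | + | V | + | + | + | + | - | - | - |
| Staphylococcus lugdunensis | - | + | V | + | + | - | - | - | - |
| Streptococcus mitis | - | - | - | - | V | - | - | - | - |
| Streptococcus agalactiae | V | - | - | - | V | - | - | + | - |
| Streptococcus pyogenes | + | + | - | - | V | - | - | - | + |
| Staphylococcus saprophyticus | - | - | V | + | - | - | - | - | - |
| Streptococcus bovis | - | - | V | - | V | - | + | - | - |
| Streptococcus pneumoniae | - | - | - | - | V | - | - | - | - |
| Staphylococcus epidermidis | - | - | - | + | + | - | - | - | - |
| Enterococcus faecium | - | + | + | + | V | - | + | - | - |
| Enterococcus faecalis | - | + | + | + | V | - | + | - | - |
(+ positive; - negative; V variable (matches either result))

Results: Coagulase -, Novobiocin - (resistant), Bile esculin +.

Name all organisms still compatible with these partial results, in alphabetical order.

Bile esculin +: excludes 9 organisms — 3 left.
Novobiocin -: all 3 remaining candidates are consistent.
Coagulase -: all 3 remaining candidates are consistent.

Enterococcus faecalis, Enterococcus faecium, Streptococcus bovis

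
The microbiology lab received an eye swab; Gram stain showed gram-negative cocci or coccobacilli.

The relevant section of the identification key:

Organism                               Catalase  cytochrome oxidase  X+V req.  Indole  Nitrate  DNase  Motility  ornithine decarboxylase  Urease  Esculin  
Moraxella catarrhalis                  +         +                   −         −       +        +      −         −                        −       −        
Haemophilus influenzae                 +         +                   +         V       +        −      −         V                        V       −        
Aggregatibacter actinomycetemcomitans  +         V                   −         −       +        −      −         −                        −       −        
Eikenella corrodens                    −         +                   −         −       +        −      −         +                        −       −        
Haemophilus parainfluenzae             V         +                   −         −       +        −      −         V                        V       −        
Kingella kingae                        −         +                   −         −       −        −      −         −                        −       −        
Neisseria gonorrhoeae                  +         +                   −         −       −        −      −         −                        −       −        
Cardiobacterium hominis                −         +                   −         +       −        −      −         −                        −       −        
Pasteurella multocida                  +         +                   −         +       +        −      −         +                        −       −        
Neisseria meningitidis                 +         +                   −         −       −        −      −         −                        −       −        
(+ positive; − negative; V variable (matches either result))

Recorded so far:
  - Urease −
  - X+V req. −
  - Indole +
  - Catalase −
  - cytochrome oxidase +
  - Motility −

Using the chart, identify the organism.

cytochrome oxidase +: all 10 remaining candidates are consistent.
Indole +: excludes 7 organisms — 3 left.
X+V req. −: excludes Haemophilus influenzae — 2 left.
Motility −: all 2 remaining candidates are consistent.
Catalase −: excludes Pasteurella multocida — 1 left.
Urease −: the one remaining candidate is consistent.

Cardiobacterium hominis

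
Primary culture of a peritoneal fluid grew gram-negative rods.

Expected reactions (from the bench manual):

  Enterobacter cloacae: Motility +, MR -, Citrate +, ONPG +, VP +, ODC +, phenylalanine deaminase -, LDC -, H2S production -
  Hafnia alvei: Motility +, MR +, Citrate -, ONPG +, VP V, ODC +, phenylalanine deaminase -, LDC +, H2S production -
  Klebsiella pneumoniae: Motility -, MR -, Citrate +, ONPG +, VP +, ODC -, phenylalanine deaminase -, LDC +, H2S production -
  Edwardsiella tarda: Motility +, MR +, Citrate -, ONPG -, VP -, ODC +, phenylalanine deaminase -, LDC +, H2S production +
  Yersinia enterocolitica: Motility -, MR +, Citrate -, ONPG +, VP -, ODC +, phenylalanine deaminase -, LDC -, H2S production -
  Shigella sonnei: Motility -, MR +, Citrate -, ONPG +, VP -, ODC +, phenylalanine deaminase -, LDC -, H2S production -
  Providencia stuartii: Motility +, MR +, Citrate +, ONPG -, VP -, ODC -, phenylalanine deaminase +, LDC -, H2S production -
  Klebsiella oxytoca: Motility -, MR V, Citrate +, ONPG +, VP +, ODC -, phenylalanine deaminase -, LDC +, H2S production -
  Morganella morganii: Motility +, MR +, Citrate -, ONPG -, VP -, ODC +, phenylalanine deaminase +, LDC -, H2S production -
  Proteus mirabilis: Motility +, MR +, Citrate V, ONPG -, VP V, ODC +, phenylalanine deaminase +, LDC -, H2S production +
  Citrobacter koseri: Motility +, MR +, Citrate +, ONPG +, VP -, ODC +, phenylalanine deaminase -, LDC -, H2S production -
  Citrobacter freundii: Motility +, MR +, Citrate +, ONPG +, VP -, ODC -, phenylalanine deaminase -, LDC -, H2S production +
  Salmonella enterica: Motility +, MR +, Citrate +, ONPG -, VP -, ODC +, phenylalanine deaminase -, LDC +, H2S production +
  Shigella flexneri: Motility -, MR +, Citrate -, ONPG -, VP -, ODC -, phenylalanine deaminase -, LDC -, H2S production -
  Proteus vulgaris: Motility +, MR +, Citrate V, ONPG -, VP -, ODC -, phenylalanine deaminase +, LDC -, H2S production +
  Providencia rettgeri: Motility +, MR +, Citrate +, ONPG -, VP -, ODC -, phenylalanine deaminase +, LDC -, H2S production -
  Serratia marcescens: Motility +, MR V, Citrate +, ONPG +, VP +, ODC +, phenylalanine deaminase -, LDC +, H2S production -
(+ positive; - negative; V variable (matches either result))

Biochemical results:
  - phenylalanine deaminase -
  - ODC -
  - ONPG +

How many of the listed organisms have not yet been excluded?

3

phenylalanine deaminase -: excludes 5 organisms — 12 left.
ODC -: excludes 8 organisms — 4 left.
ONPG +: excludes Shigella flexneri — 3 left.
Still consistent: Citrobacter freundii, Klebsiella oxytoca, Klebsiella pneumoniae.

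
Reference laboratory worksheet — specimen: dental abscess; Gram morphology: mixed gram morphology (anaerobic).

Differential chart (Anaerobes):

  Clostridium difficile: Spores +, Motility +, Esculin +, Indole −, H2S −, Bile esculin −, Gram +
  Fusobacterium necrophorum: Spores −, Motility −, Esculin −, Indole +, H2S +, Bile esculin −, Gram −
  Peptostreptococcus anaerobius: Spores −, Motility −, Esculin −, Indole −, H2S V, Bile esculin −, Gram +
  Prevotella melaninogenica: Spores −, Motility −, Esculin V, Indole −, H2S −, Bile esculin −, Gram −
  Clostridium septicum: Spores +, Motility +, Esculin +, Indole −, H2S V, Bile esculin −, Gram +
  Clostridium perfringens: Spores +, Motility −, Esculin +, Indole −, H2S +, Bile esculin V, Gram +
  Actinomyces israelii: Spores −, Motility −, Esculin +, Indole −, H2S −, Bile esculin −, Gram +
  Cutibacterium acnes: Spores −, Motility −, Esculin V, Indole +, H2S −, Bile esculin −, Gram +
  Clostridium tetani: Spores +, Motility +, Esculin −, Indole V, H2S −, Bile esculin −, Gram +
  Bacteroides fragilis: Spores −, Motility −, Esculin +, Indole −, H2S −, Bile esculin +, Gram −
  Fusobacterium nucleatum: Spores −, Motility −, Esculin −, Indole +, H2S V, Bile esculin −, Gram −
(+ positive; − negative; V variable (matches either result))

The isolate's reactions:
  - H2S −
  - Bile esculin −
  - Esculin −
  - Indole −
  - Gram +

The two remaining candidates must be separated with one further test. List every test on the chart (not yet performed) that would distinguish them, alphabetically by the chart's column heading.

H2S −: excludes Fusobacterium necrophorum, Clostridium perfringens — 9 left.
Esculin −: excludes Clostridium difficile, Clostridium septicum, Actinomyces israelii, Bacteroides fragilis — 5 left.
Gram +: excludes Prevotella melaninogenica, Fusobacterium nucleatum — 3 left.
Bile esculin −: all 3 remaining candidates are consistent.
Indole −: excludes Cutibacterium acnes — 2 left.
Two candidates remain: Clostridium tetani and Peptostreptococcus anaerobius.
  Spores: Clostridium tetani +, Peptostreptococcus anaerobius − — discriminates.
  Motility: Clostridium tetani +, Peptostreptococcus anaerobius − — discriminates.

Motility, Spores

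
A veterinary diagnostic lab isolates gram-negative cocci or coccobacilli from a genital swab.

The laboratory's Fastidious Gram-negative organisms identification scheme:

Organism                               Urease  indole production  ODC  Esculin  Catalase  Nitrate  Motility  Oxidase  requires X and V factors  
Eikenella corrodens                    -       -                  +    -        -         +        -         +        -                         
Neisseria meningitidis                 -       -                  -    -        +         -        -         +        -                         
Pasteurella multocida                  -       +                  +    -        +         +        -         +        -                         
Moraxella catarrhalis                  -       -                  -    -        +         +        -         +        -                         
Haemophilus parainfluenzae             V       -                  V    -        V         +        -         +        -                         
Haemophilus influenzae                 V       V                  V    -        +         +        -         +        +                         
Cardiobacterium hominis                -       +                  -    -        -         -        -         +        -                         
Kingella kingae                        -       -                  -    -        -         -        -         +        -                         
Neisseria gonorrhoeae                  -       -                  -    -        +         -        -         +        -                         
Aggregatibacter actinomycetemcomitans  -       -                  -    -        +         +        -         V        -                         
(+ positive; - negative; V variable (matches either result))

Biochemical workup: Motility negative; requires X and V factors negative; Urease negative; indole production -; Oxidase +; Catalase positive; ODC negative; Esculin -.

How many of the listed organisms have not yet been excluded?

Oxidase +: all 10 remaining candidates are consistent.
ODC -: excludes Eikenella corrodens, Pasteurella multocida — 8 left.
Catalase +: excludes Cardiobacterium hominis, Kingella kingae — 6 left.
indole production -: all 6 remaining candidates are consistent.
Esculin -: all 6 remaining candidates are consistent.
Motility -: all 6 remaining candidates are consistent.
requires X and V factors -: excludes Haemophilus influenzae — 5 left.
Urease -: all 5 remaining candidates are consistent.
Still consistent: Aggregatibacter actinomycetemcomitans, Haemophilus parainfluenzae, Moraxella catarrhalis, Neisseria gonorrhoeae, Neisseria meningitidis.

5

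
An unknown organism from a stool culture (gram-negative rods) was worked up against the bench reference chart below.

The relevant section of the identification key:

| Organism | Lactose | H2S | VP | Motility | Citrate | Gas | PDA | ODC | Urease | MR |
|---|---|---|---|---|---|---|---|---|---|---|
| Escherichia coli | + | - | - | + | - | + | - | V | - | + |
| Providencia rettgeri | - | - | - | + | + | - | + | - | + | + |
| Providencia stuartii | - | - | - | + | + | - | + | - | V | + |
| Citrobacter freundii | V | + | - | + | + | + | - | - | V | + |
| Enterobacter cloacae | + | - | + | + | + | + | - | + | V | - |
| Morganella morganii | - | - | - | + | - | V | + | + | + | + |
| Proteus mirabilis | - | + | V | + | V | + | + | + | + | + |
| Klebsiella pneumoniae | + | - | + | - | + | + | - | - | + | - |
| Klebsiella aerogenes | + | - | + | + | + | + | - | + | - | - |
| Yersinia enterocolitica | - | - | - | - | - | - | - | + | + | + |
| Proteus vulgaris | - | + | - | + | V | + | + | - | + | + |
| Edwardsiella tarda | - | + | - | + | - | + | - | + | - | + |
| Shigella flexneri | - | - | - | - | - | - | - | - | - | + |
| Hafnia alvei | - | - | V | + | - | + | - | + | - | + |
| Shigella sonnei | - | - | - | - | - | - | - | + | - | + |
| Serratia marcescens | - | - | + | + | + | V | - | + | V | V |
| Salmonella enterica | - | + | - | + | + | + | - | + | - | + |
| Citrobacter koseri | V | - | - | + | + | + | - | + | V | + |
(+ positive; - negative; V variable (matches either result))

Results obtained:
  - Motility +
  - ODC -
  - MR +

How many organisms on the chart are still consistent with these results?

Motility +: excludes Klebsiella pneumoniae, Yersinia enterocolitica, Shigella flexneri, Shigella sonnei — 14 left.
ODC -: excludes 9 organisms — 5 left.
MR +: all 5 remaining candidates are consistent.
Still consistent: Citrobacter freundii, Escherichia coli, Proteus vulgaris, Providencia rettgeri, Providencia stuartii.

5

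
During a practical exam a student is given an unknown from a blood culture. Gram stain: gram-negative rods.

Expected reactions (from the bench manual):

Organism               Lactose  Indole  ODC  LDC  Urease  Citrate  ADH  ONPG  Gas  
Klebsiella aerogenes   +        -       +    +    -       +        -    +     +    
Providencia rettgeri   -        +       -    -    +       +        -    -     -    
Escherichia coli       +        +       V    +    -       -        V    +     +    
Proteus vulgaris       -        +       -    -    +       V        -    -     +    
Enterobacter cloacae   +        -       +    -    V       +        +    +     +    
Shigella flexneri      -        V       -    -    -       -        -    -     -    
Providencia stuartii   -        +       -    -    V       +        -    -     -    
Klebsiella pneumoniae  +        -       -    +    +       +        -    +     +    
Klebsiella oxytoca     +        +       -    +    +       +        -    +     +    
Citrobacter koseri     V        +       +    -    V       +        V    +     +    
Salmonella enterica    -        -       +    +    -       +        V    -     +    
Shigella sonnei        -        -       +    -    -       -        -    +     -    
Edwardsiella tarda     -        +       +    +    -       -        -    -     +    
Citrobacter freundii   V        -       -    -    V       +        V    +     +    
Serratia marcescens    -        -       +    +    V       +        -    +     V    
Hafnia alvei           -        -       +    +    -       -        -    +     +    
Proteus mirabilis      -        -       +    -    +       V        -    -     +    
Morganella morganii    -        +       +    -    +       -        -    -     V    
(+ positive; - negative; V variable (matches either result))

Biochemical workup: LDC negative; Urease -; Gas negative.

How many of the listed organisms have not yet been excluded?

3

Gas -: excludes 12 organisms — 6 left.
Urease -: excludes Providencia rettgeri, Morganella morganii — 4 left.
LDC -: excludes Serratia marcescens — 3 left.
Still consistent: Providencia stuartii, Shigella flexneri, Shigella sonnei.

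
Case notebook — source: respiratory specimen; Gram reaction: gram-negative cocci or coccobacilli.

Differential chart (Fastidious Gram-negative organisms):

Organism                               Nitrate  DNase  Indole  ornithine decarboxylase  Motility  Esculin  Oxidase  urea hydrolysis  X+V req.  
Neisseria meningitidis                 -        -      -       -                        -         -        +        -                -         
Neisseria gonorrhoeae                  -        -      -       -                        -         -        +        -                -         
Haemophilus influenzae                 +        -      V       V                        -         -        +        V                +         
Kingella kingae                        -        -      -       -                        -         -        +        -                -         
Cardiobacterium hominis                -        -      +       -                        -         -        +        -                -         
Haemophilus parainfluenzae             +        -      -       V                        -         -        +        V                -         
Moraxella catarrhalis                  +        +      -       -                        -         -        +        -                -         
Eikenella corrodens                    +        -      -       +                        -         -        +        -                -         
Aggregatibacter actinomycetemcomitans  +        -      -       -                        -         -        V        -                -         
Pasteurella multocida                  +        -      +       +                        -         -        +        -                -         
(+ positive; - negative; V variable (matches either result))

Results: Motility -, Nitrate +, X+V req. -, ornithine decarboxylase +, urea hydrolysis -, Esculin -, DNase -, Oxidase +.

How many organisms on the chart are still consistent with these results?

3

Nitrate +: excludes Neisseria meningitidis, Neisseria gonorrhoeae, Kingella kingae, Cardiobacterium hominis — 6 left.
DNase -: excludes Moraxella catarrhalis — 5 left.
Motility -: all 5 remaining candidates are consistent.
urea hydrolysis -: all 5 remaining candidates are consistent.
Esculin -: all 5 remaining candidates are consistent.
X+V req. -: excludes Haemophilus influenzae — 4 left.
Oxidase +: all 4 remaining candidates are consistent.
ornithine decarboxylase +: excludes Aggregatibacter actinomycetemcomitans — 3 left.
Still consistent: Eikenella corrodens, Haemophilus parainfluenzae, Pasteurella multocida.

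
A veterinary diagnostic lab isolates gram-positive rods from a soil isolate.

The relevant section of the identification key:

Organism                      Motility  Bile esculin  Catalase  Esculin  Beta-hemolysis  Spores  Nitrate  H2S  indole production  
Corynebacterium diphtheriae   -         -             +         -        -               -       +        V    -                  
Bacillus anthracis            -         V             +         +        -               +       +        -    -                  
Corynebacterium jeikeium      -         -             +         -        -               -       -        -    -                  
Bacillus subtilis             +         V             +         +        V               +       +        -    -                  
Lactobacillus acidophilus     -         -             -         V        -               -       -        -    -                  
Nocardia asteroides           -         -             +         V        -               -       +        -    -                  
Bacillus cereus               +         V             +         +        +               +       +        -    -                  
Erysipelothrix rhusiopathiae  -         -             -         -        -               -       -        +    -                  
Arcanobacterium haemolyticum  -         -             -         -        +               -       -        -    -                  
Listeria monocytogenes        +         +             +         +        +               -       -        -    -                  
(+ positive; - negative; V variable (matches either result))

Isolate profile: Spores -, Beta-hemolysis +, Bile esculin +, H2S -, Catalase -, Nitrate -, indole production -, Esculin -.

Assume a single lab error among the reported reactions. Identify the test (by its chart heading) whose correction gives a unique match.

Bile esculin

As reported, no row in the chart matches all 8 reactions.
Reversing Spores → still no organism matches.
Reversing Bile esculin (to -) → unique match: Arcanobacterium haemolyticum.
Reversing indole production → still no organism matches.
Reversing H2S → still no organism matches.
Reversing Beta-hemolysis → still no organism matches.
Reversing Nitrate → still no organism matches.
Reversing Catalase → still no organism matches.
Reversing Esculin → still no organism matches.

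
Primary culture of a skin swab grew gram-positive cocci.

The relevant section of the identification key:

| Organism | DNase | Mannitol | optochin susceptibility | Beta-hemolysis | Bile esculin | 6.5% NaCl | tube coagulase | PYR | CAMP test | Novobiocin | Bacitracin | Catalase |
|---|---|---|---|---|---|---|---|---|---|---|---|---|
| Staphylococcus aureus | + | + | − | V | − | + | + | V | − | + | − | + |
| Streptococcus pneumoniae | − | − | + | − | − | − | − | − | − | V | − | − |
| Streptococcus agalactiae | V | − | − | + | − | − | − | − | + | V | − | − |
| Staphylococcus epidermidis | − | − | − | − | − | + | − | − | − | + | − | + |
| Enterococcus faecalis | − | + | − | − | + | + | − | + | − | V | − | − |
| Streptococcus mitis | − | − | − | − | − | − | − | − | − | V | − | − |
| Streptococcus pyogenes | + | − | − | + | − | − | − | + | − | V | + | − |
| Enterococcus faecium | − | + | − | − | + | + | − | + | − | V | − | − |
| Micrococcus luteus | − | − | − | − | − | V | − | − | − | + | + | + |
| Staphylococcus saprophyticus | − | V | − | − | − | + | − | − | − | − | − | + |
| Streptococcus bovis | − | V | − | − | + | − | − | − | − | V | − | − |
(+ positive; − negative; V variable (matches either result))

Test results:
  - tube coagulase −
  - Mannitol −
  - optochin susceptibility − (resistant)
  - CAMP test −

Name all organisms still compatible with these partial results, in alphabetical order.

Micrococcus luteus, Staphylococcus epidermidis, Staphylococcus saprophyticus, Streptococcus bovis, Streptococcus mitis, Streptococcus pyogenes

optochin susceptibility −: excludes Streptococcus pneumoniae — 10 left.
CAMP test −: excludes Streptococcus agalactiae — 9 left.
tube coagulase −: excludes Staphylococcus aureus — 8 left.
Mannitol −: excludes Enterococcus faecalis, Enterococcus faecium — 6 left.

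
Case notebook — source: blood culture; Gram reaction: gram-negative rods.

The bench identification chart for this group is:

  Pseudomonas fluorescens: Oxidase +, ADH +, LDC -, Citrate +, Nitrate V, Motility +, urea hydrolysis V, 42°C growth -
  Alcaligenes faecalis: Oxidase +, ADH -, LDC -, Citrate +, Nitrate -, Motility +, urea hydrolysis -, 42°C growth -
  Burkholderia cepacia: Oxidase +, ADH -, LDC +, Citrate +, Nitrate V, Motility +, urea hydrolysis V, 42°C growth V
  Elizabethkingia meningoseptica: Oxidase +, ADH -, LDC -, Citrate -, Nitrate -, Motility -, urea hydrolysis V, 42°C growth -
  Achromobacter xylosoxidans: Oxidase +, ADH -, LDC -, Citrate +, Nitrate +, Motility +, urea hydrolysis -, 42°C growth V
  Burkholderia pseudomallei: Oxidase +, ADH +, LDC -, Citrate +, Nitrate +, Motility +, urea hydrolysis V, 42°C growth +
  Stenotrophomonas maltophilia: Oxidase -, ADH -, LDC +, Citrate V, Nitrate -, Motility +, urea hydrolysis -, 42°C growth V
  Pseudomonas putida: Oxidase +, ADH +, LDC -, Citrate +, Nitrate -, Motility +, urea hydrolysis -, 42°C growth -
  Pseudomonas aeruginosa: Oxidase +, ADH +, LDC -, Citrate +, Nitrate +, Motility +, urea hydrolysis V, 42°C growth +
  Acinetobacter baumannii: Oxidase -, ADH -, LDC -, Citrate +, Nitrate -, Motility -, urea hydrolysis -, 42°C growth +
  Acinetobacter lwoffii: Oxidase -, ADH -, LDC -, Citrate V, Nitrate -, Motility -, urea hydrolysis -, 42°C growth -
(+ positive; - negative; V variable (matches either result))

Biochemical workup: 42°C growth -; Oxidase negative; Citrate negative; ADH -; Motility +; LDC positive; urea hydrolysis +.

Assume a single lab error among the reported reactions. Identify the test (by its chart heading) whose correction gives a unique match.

urea hydrolysis

As reported, no row in the chart matches all 7 reactions.
Reversing LDC → still no organism matches.
Reversing Oxidase → still no organism matches.
Reversing urea hydrolysis (to -) → unique match: Stenotrophomonas maltophilia.
Reversing ADH → still no organism matches.
Reversing 42°C growth → still no organism matches.
Reversing Motility → still no organism matches.
Reversing Citrate → still no organism matches.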